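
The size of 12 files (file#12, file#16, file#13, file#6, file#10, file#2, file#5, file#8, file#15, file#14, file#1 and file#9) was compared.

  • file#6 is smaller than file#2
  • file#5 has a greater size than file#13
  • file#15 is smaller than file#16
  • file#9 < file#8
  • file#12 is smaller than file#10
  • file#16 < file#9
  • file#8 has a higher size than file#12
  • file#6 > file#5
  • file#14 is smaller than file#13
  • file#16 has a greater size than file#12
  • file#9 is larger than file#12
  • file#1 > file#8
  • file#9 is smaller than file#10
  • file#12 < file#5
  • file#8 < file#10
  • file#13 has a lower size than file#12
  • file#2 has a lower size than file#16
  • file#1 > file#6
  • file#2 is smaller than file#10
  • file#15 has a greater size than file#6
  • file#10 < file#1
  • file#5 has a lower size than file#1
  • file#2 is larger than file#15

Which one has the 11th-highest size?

Chaining the given pairs: file#14 < file#13 < file#12 < file#5 < file#6 < file#15 < file#2 < file#16 < file#9 < file#8 < file#10 < file#1.
The 11th largest is file#13.

file#13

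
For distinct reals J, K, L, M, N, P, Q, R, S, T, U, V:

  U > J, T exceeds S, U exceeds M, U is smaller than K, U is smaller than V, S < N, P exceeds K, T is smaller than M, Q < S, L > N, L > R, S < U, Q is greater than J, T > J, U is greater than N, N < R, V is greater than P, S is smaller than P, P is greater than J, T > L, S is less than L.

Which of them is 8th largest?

R

Piecing the relations together gives one ordering: J < Q < S < N < R < L < T < M < U < K < P < V.
Counting 8 from the largest end gives R.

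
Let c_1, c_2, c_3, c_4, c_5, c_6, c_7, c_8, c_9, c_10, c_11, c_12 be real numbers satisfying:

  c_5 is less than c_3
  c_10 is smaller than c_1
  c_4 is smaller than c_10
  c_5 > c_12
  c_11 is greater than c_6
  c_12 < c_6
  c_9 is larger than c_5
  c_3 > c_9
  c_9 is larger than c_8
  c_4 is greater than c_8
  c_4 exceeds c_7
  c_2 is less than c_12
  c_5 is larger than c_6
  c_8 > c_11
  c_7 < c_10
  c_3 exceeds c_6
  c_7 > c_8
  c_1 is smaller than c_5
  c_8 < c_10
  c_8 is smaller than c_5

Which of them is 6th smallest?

Piecing the relations together gives one ordering: c_2 < c_12 < c_6 < c_11 < c_8 < c_7 < c_4 < c_10 < c_1 < c_5 < c_9 < c_3.
The 6th smallest is c_7.

c_7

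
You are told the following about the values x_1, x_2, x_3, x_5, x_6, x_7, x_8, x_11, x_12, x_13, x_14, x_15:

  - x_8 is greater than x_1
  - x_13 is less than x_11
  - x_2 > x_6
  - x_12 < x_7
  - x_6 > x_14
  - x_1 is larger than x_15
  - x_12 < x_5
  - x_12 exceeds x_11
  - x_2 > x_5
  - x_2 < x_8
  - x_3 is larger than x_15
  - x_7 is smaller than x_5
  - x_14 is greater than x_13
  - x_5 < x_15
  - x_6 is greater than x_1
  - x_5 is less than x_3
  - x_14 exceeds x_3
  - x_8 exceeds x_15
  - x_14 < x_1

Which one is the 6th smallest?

The consecutive relations fix a unique order: x_13 < x_11 < x_12 < x_7 < x_5 < x_15 < x_3 < x_14 < x_1 < x_6 < x_2 < x_8.
Counting 6 from the smallest end gives x_15.

x_15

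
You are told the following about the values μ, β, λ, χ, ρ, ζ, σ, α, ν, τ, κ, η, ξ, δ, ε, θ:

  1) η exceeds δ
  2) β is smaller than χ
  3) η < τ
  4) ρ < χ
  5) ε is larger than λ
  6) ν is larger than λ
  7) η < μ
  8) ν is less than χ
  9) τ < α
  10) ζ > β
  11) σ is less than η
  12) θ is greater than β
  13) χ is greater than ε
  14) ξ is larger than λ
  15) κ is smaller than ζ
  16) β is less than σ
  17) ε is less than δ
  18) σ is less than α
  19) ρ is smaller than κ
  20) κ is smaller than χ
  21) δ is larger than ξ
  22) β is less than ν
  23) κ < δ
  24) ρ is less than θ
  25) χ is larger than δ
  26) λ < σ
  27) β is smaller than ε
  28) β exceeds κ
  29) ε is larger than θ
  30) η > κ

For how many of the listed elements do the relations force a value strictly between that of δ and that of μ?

1

The relations place δ below μ. An element lies strictly between them when it is forced above δ and also forced below μ.
Above δ: {χ, η, τ, α}. Below μ: {ρ, κ, λ, β, θ, ξ, ε, σ, η}.
Intersection: {η} — 1.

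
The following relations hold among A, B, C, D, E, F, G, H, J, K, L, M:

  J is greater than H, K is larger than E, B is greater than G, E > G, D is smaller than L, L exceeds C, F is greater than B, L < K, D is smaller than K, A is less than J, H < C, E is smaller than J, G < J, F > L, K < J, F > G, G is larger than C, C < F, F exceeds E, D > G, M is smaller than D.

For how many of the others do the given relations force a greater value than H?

9

From H the given relations immediately reach C, J.
From those, G, L, F — 5 in total.
From those, E, D, B, K — 9 in total.
Nothing else is reachable above H; 9 in all.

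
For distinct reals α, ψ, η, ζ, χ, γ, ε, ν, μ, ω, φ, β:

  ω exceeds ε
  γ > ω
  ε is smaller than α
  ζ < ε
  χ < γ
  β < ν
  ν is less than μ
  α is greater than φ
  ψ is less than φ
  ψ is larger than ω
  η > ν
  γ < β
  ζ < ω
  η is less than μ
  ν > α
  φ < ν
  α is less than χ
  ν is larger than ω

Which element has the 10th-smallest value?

ν

Piecing the relations together gives one ordering: ζ < ε < ω < ψ < φ < α < χ < γ < β < ν < η < μ.
Counting 10 from the smallest end gives ν.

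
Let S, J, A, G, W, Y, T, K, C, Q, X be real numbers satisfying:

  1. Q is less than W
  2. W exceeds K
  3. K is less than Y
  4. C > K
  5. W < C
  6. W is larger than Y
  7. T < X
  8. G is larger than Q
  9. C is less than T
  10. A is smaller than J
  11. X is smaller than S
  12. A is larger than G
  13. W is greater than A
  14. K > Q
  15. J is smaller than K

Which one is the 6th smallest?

The consecutive relations fix a unique order: Q < G < A < J < K < Y < W < C < T < X < S.
Counting 6 from the smallest end gives Y.

Y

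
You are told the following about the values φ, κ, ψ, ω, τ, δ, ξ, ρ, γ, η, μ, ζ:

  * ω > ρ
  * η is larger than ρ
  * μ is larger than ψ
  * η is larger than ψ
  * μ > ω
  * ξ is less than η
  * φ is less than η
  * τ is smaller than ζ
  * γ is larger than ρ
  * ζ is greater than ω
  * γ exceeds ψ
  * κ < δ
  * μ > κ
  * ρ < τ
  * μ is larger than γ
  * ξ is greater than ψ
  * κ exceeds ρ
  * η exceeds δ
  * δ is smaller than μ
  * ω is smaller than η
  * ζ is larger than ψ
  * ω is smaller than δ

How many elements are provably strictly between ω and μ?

The relations place ω below μ. An element lies strictly between them when it is forced above ω and also forced below μ.
Above ω: {δ, η, ζ}. Below μ: {ψ, ρ, κ, γ, δ}.
Intersection: {δ} — 1.

1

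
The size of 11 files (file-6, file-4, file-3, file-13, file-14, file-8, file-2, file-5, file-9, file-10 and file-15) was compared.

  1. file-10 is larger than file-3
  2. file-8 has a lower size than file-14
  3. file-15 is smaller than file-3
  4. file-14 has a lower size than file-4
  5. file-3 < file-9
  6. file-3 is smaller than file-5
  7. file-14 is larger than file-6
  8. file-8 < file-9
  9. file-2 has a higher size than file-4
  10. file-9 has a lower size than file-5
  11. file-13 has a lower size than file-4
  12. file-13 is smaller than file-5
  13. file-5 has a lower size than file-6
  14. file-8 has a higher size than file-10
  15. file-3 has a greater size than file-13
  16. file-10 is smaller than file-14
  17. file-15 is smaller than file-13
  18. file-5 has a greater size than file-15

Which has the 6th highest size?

Chaining the given pairs: file-15 < file-13 < file-3 < file-10 < file-8 < file-9 < file-5 < file-6 < file-14 < file-4 < file-2.
The 6th largest is file-9.

file-9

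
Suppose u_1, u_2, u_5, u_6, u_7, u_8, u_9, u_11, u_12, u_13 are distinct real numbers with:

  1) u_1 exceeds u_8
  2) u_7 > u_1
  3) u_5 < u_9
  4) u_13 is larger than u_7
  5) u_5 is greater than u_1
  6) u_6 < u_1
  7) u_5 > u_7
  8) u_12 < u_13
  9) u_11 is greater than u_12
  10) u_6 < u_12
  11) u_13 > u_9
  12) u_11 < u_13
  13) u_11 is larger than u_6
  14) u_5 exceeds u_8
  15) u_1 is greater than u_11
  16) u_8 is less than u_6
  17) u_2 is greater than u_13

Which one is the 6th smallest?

Piecing the relations together gives one ordering: u_8 < u_6 < u_12 < u_11 < u_1 < u_7 < u_5 < u_9 < u_13 < u_2.
The 6th smallest is u_7.

u_7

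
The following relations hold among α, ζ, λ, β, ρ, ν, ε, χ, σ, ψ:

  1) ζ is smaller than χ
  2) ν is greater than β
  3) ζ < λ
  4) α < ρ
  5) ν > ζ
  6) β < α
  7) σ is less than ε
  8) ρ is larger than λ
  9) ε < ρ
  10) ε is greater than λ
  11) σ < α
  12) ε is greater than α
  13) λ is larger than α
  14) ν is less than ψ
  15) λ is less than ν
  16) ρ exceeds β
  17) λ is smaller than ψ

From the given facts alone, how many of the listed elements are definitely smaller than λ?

4

From λ the given relations immediately reach ζ, α.
From those, σ, β — 4 in total.
Nothing else is reachable below λ; 4 in all.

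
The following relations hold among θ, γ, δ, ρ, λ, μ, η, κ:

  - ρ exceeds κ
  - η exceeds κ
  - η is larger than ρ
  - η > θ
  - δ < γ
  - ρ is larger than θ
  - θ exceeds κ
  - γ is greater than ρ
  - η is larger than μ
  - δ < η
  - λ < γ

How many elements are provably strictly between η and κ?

2

Chaining upward from κ reaches: θ, ρ, γ.
Chaining downward from η reaches: θ, ρ, δ, μ.
Strictly between κ and η are those in both lists: θ, ρ — 2 elements.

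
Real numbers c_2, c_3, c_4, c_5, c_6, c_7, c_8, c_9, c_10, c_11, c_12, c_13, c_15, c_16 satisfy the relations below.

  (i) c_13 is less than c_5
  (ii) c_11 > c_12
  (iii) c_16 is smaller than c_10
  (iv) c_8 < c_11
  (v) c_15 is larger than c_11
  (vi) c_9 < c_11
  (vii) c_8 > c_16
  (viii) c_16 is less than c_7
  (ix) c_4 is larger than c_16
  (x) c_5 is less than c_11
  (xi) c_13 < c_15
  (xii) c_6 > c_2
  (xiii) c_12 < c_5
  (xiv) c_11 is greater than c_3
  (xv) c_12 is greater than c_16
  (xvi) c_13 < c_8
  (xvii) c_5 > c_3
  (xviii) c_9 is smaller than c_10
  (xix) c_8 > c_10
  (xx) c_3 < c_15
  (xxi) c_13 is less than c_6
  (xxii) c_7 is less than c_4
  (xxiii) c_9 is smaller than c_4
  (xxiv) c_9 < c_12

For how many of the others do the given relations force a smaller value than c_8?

4

Directly below c_8: c_16, c_10, c_13.
One step further: c_9 (4 so far).
Nothing else is reachable below c_8; 4 in all.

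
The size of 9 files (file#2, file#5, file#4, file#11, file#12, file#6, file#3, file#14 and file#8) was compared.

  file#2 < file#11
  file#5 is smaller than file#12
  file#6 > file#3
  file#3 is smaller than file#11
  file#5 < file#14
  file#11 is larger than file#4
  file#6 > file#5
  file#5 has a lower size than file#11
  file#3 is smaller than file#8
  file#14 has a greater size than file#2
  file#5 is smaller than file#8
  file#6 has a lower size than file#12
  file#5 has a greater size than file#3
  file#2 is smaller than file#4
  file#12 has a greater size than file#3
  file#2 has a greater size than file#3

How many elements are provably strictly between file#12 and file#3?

2

Chaining upward from file#3 reaches: file#2, file#5, file#4, file#6, file#14, file#8, file#11.
Chaining downward from file#12 reaches: file#5, file#6.
Strictly between file#3 and file#12 are those in both lists: file#5, file#6 — 2 elements.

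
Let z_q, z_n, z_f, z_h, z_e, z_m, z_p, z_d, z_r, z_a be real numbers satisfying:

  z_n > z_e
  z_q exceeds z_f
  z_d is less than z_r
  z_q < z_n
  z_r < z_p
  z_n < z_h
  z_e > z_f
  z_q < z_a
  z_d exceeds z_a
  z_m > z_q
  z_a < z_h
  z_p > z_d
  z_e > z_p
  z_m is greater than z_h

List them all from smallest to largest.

Each adjacent pair is fixed by a given relation: z_f < z_q; z_q < z_a; z_a < z_d; z_d < z_r; z_r < z_p; z_p < z_e; z_e < z_n; z_n < z_h; z_h < z_m. Chaining them end to end gives the full order.

z_f < z_q < z_a < z_d < z_r < z_p < z_e < z_n < z_h < z_m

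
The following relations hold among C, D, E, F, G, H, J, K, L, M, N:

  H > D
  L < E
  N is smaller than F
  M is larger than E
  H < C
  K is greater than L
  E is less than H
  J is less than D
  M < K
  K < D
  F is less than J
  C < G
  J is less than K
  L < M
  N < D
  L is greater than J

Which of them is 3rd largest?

H

Chaining the given pairs: N < F < J < L < E < M < K < D < H < C < G.
Counting 3 from the largest end gives H.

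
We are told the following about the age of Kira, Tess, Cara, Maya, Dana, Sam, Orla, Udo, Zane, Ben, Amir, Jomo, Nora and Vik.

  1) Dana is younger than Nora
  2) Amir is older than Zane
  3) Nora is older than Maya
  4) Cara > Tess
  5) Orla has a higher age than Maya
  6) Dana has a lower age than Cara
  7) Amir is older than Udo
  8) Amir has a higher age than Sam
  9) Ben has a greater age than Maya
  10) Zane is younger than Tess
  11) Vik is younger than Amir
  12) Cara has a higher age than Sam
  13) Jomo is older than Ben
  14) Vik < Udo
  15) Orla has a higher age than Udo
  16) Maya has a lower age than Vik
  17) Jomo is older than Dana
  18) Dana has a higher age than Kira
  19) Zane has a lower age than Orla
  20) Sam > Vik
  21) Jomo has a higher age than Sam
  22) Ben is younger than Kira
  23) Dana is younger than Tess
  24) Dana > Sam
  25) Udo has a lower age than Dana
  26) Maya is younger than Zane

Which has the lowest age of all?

Maya

Vik is not least since Maya < Vik; Udo is not least since Vik < Udo; Sam is not least since Vik < Sam; Ben is not least since Maya < Ben; Kira is not least since Ben < Kira; Dana is not least since Kira < Dana; Jomo is not least since Sam < Jomo; Zane is not least since Maya < Zane; Amir is not least since Zane < Amir; Orla is not least since Maya < Orla; Nora is not least since Maya < Nora; Tess is not least since Dana < Tess; Cara is not least since Tess < Cara.
Only Maya has nothing below it, so Maya is the lowest age.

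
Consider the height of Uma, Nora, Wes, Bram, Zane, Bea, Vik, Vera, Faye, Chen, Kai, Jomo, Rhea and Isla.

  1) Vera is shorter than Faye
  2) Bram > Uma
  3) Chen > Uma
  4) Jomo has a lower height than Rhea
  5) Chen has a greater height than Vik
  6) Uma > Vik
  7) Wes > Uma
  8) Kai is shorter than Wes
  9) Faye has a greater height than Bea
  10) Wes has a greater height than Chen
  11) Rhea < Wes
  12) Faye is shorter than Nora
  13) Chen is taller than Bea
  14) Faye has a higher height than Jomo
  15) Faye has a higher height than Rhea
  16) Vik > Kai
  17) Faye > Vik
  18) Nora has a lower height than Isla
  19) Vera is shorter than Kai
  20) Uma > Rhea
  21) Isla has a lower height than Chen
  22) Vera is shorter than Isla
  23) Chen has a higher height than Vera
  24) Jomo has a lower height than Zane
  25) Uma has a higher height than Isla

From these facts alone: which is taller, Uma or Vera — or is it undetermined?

Uma

Vera < Kai and Kai < Vik give Vera < Vik.
With Vik < Faye: Vera < Kai < Vik < Faye.
With Faye < Nora: Vera < Kai < Vik < Faye < Nora.
With Nora < Isla: Vera < Kai < Vik < Faye < Nora < Isla.
With Isla < Uma: Vera < Kai < Vik < Faye < Nora < Isla < Uma.
So Uma is taller.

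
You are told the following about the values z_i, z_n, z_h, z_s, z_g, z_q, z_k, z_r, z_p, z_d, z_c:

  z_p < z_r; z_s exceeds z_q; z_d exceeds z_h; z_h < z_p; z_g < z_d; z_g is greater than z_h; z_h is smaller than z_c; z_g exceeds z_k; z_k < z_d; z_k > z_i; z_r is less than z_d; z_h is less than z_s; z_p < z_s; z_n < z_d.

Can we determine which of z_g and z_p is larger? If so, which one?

Following every chain through z_p: above z_p we get z_s, z_r, z_d; below z_p we get z_h.
z_g is not reached, and no chain runs the other way from z_g to z_p.
So the given relations leave the order of z_p and z_g undetermined.

undetermined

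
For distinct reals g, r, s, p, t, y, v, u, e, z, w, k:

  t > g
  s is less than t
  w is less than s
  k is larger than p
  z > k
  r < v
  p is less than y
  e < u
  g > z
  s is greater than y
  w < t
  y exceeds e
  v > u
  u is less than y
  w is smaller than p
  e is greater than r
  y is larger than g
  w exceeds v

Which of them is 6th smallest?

Piecing the relations together gives one ordering: r < e < u < v < w < p < k < z < g < y < s < t.
Counting 6 from the smallest end gives p.

p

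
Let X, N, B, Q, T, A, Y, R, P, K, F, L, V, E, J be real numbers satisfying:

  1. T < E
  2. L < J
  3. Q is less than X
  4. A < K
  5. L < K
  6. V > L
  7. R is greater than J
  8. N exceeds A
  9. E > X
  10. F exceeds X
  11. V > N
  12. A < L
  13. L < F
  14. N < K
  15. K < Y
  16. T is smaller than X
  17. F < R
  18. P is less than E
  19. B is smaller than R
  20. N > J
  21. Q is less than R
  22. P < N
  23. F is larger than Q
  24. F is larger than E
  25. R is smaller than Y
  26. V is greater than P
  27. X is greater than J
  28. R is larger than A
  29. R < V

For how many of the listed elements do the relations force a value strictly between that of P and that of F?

The relations place P below F. An element lies strictly between them when it is forced above P and also forced below F.
Above P: {N, E, R, K, V, Y}. Below F: {Q, A, T, L, J, X, E}.
Intersection: {E} — 1.

1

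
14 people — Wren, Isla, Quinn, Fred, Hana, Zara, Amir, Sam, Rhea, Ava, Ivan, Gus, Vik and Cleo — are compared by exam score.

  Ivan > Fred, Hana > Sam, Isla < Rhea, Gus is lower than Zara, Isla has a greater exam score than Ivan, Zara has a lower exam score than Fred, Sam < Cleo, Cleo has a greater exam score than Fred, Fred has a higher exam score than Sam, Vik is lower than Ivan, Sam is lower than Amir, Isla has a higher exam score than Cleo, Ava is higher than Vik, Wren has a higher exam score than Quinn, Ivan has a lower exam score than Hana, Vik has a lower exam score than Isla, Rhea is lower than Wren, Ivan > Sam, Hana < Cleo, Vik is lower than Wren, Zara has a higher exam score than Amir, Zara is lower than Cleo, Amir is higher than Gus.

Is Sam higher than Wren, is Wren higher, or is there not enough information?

Wren

Sam < Amir and Amir < Zara give Sam < Zara.
Then Zara < Fred extends the chain to Fred.
With Fred < Ivan: Sam < Amir < Zara < Fred < Ivan.
With Ivan < Hana: Sam < Amir < Zara < Fred < Ivan < Hana.
Then Hana < Cleo extends the chain to Cleo.
Then Cleo < Isla extends the chain to Isla.
With Isla < Rhea: Sam < Amir < Zara < Fred < Ivan < Hana < Cleo < Isla < Rhea.
Then Rhea < Wren extends the chain to Wren.
So Wren is higher.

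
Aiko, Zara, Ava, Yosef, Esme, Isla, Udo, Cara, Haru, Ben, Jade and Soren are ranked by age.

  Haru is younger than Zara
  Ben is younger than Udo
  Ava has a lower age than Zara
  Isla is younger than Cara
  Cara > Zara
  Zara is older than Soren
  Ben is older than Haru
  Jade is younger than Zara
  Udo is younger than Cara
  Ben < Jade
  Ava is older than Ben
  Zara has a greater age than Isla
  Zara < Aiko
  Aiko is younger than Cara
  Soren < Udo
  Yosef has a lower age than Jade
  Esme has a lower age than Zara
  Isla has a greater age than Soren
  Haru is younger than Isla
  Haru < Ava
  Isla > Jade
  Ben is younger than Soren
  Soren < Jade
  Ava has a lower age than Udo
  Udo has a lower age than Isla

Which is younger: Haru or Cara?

Chaining the given relations: Haru < Ben < Soren < Jade < Isla < Zara < Aiko < Cara.
So Haru < Cara; Haru is the younger of the two.

Haru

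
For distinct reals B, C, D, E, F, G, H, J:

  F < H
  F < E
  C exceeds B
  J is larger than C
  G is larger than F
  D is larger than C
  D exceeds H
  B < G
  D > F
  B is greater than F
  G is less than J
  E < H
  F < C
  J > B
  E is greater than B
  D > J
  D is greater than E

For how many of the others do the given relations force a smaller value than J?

4

From J the given relations immediately reach B, G, C.
From those, F — 4 in total.
Nothing else is reachable below J; 4 in all.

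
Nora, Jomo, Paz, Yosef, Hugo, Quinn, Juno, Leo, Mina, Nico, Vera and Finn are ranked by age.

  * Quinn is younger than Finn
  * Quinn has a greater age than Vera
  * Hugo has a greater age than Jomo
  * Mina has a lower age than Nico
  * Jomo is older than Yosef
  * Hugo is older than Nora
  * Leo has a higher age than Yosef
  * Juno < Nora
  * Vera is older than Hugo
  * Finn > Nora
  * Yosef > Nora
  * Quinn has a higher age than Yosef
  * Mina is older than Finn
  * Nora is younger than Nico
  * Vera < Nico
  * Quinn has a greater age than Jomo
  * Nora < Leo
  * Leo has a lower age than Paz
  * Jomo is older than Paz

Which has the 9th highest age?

Piecing the relations together gives one ordering: Juno < Nora < Yosef < Leo < Paz < Jomo < Hugo < Vera < Quinn < Finn < Mina < Nico.
The 9th largest is Leo.

Leo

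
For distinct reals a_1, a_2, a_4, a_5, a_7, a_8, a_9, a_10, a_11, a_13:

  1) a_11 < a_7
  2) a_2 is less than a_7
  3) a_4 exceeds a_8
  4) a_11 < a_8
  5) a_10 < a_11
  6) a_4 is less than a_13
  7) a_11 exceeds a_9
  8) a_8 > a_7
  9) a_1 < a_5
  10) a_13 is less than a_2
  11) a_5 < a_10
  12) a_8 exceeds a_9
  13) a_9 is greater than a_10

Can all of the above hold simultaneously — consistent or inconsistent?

inconsistent

Chaining the given relations yields a_7 < a_8 < a_4 < a_13 < a_2, so a_7 < a_2. But one relation states a_2 < a_7. These cannot both hold.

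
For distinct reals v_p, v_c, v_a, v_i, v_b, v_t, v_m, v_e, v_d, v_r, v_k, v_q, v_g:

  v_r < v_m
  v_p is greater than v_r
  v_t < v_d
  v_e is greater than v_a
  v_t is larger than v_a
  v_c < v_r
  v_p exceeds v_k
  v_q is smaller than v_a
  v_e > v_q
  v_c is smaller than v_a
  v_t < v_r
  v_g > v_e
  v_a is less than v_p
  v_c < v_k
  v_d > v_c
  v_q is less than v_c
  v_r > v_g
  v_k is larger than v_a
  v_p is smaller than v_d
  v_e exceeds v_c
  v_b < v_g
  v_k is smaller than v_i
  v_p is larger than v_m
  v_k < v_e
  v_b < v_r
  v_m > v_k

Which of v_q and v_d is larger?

v_d

v_q < v_c and v_c < v_k give v_q < v_k.
With v_k < v_e: v_q < v_c < v_k < v_e.
Then v_e < v_g extends the chain to v_g.
With v_g < v_r: v_q < v_c < v_k < v_e < v_g < v_r.
Then v_r < v_m extends the chain to v_m.
With v_m < v_p: v_q < v_c < v_k < v_e < v_g < v_r < v_m < v_p.
With v_p < v_d: v_q < v_c < v_k < v_e < v_g < v_r < v_m < v_p < v_d.
So v_q < v_d; v_d is the larger of the two.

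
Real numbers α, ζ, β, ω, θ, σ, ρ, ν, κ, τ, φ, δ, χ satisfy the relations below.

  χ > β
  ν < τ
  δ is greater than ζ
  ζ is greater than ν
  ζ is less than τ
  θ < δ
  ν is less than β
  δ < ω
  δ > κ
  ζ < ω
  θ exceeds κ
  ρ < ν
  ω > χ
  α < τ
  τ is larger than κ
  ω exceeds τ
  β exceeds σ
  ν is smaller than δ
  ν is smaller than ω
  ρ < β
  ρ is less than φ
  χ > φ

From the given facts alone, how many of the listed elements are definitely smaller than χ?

5

Directly below χ: φ, β.
One step further: ρ, ν, σ (5 so far).
Nothing else is reachable below χ; 5 in all.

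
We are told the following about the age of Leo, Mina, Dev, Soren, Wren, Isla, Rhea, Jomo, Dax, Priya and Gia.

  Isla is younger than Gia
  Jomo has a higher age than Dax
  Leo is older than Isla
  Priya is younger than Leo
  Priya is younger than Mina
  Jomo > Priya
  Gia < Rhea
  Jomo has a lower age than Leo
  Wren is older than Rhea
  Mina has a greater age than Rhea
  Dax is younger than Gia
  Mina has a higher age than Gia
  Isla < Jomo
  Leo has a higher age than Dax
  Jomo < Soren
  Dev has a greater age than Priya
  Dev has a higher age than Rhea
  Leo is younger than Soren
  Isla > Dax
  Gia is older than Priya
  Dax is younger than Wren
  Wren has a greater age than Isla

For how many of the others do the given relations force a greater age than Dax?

The elements the relations force above Dax are Isla, Jomo, Gia, Rhea, Leo, Soren, Dev, Mina, Wren — no chain reaches any other.
That is 9.

9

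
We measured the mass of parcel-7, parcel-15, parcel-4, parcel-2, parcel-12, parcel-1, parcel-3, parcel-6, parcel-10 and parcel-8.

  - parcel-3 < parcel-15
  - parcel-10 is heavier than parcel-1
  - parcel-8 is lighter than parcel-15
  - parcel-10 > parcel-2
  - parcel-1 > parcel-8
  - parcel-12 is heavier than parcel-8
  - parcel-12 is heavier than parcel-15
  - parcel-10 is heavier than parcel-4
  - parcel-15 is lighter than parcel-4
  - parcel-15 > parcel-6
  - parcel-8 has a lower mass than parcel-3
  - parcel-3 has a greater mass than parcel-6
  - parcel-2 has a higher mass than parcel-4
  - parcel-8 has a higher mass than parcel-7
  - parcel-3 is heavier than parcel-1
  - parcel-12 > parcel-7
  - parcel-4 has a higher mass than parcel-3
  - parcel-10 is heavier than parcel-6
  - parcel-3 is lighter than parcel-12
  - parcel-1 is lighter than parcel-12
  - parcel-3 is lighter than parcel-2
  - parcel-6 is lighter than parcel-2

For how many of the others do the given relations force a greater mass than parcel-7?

The elements the relations force above parcel-7 are parcel-8, parcel-1, parcel-3, parcel-15, parcel-4, parcel-2, parcel-12, parcel-10 — no chain reaches any other.
That is 8.

8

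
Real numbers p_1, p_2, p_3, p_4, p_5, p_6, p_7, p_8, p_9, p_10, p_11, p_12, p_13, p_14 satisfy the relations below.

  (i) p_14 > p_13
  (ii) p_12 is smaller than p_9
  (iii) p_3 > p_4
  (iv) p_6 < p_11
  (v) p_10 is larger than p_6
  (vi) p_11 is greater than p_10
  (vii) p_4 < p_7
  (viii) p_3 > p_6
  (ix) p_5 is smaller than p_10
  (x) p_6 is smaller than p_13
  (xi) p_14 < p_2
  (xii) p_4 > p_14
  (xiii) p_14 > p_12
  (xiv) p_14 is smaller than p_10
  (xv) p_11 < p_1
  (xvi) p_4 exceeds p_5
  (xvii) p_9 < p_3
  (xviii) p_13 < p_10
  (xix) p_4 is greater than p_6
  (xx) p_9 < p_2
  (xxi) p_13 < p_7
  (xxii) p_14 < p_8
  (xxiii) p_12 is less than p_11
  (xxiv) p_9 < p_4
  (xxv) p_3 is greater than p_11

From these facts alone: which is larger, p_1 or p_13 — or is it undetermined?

p_13 < p_14 and p_14 < p_10 give p_13 < p_10.
Then p_10 < p_11 extends the chain to p_11.
With p_11 < p_1: p_13 < p_14 < p_10 < p_11 < p_1.
So p_1 is larger.

p_1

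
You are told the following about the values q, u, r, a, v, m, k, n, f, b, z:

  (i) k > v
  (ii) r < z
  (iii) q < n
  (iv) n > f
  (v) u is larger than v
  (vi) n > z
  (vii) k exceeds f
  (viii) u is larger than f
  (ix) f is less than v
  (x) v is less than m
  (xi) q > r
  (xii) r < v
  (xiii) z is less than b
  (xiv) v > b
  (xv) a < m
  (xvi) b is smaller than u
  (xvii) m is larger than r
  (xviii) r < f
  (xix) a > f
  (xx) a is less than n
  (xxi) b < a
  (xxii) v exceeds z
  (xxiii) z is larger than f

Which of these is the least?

q is not least since r < q; f is not least since r < f; z is not least since r < z; b is not least since z < b; v is not least since r < v; a is not least since b < a; n is not least since z < n; u is not least since f < u; m is not least since v < m; k is not least since v < k.
Only r has nothing below it, so r is the least.

r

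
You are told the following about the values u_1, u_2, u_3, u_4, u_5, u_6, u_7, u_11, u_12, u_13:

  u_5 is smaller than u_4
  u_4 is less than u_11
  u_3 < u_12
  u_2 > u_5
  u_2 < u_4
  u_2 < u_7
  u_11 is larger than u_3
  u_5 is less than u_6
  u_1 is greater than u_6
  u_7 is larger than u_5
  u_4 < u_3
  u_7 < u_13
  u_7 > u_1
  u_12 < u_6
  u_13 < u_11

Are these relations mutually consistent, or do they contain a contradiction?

The single ordering u_5 < u_2 < u_4 < u_3 < u_12 < u_6 < u_1 < u_7 < u_13 < u_11 satisfies every listed relation, so no contradiction arises.

consistent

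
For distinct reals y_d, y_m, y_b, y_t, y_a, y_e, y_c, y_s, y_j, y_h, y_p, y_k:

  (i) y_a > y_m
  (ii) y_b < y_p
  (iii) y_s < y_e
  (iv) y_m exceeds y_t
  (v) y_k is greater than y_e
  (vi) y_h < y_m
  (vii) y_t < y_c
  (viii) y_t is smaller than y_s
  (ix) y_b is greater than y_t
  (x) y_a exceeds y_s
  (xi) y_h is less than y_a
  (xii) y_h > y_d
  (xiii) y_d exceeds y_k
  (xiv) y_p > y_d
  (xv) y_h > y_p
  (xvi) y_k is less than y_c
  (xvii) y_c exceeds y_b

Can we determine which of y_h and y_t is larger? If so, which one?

y_h

The relevant relations are y_t < y_s; y_s < y_e; y_e < y_k; y_k < y_d; y_d < y_p; y_p < y_h.
Together: y_t < y_s < y_e < y_k < y_d < y_p < y_h.
So y_h is larger.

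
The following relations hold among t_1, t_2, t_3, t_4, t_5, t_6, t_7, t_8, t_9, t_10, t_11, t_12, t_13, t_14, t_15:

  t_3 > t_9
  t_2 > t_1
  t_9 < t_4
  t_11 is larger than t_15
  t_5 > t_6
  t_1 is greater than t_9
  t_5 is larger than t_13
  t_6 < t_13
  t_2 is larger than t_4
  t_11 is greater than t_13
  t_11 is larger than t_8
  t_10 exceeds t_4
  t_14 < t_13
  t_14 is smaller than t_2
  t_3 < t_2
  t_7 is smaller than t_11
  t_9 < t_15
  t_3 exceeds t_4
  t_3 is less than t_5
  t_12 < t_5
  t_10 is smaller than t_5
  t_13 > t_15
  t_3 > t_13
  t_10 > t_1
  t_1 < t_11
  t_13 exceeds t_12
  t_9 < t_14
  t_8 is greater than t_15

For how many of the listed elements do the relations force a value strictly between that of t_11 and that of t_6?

1

Chaining upward from t_6 reaches: t_13, t_3, t_2, t_5.
Chaining downward from t_11 reaches: t_9, t_15, t_12, t_14, t_7, t_13, t_1, t_8.
Strictly between t_6 and t_11 are those in both lists: t_13 — 1 element.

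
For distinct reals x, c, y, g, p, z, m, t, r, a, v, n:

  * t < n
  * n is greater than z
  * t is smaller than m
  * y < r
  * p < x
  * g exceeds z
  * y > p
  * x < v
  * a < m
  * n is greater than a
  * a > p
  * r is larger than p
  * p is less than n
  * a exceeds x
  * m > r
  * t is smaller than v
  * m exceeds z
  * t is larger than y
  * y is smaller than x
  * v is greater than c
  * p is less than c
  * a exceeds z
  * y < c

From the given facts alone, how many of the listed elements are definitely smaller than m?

7

From m the given relations immediately reach t, z, r, a.
From those, p, y, x — 7 in total.
No other element is forced below m by the given relations, so the count is 7.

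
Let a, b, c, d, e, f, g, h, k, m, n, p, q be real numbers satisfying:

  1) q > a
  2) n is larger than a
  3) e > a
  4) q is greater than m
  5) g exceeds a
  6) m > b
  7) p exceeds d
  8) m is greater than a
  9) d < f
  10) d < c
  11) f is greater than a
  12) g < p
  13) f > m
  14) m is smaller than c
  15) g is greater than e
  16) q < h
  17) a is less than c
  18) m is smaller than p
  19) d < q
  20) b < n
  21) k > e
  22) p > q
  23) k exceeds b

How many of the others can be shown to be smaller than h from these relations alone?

The elements the relations force below h are a, d, b, m, q — no chain reaches any other.
That is 5.

5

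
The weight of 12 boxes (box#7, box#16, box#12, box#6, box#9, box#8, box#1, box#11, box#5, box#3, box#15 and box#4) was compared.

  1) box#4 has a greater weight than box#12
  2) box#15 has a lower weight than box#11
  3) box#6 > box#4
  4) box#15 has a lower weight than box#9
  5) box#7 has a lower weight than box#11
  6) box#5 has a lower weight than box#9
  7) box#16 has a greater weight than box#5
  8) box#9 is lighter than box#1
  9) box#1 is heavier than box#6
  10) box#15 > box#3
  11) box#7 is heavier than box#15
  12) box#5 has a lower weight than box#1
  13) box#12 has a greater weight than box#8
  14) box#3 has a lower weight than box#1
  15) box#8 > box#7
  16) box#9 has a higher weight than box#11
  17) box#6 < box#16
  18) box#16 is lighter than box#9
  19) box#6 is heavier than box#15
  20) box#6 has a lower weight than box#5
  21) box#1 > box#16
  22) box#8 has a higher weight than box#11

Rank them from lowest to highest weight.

box#3 < box#15 < box#7 < box#11 < box#8 < box#12 < box#4 < box#6 < box#5 < box#16 < box#9 < box#1

Nothing is placed below box#3, so it is least; from there box#3 < box#15; box#15 < box#7; box#7 < box#11; box#11 < box#8; box#8 < box#12; box#12 < box#4; box#4 < box#6; box#6 < box#5; box#5 < box#16; box#16 < box#9; box#9 < box#1, each given directly.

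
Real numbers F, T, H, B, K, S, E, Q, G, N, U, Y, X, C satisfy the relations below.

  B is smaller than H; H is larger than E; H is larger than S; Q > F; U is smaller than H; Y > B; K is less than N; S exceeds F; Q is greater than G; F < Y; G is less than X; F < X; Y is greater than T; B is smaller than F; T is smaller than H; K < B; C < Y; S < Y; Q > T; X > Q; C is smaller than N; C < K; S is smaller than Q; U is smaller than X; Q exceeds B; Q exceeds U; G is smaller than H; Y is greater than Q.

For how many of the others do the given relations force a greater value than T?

The elements the relations force above T are Q, H, Y, X — no chain reaches any other.
That is 4.

4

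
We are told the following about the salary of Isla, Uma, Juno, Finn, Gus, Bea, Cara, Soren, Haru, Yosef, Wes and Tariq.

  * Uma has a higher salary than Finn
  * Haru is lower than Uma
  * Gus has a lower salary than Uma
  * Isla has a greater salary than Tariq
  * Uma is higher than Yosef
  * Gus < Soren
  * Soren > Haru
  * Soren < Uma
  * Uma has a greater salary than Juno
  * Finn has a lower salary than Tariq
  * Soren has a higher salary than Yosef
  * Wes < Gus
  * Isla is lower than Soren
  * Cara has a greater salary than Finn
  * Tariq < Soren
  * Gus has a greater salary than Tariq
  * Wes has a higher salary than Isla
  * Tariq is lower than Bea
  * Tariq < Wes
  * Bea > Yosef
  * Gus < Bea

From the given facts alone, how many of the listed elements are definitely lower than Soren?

7

Directly below Soren: Tariq, Isla, Gus, Yosef, Haru.
One step further: Finn, Wes (7 so far).
Nothing else is reachable below Soren; 7 in all.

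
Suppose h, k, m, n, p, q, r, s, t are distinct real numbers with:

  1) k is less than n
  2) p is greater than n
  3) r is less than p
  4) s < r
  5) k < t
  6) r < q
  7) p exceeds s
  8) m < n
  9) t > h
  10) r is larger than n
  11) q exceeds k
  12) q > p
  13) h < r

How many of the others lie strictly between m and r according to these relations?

1

Chaining upward from m reaches: n, p, q.
Chaining downward from r reaches: h, k, n, s.
Strictly between m and r are those in both lists: n — 1 element.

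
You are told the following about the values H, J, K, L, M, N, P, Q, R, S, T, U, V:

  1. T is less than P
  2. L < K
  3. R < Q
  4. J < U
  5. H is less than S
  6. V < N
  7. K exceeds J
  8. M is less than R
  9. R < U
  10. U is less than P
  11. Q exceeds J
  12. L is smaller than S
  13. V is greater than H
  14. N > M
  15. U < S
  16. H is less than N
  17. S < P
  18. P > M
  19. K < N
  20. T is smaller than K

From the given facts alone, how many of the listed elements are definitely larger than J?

6

From J the given relations immediately reach U, K, Q.
From those, N, S, P — 6 in total.
No other element is forced above J by the given relations, so the count is 6.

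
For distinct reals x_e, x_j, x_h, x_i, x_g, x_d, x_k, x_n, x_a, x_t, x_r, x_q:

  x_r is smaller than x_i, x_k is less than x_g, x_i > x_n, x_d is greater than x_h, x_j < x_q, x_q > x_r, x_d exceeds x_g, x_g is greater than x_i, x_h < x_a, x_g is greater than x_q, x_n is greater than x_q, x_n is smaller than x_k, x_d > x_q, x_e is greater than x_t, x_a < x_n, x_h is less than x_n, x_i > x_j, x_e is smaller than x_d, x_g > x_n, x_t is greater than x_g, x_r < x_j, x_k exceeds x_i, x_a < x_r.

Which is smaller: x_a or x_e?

x_a

Following the relations from x_a: x_a < x_r < x_j < x_q < x_n < x_i < x_k < x_g < x_t < x_e.
So x_a < x_e; x_a is the smaller of the two.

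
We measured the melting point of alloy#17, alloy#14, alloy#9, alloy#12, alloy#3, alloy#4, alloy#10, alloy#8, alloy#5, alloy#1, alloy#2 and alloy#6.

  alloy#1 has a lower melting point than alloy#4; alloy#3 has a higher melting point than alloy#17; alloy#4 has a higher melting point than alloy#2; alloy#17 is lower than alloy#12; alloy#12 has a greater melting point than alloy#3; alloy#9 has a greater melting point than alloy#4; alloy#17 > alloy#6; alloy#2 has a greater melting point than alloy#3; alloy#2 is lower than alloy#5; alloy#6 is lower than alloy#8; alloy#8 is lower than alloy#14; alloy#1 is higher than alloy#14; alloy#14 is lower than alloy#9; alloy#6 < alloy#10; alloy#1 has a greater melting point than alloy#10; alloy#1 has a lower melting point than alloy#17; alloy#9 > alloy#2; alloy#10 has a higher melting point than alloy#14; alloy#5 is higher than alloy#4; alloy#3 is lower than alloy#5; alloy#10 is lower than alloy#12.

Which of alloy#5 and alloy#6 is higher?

alloy#5

Link the given pairs in sequence: alloy#6 < alloy#8; alloy#8 < alloy#14; alloy#14 < alloy#10; alloy#10 < alloy#1; alloy#1 < alloy#17; alloy#17 < alloy#3; alloy#3 < alloy#2; alloy#2 < alloy#4; alloy#4 < alloy#5.
Chaining these gives alloy#6 < alloy#8 < alloy#14 < alloy#10 < alloy#1 < alloy#17 < alloy#3 < alloy#2 < alloy#4 < alloy#5.
So alloy#6 < alloy#5; alloy#5 is the higher of the two.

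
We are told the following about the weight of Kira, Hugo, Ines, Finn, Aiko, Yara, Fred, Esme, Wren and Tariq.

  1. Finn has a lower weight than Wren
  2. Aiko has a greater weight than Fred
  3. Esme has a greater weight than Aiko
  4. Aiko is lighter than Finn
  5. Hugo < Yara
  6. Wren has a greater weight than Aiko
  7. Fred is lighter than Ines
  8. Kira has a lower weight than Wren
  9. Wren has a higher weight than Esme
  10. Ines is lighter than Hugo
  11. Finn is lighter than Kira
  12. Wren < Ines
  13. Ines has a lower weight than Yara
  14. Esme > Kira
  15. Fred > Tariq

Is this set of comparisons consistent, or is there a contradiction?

The single ordering Tariq < Fred < Aiko < Finn < Kira < Esme < Wren < Ines < Hugo < Yara satisfies every listed relation, so no contradiction arises.

consistent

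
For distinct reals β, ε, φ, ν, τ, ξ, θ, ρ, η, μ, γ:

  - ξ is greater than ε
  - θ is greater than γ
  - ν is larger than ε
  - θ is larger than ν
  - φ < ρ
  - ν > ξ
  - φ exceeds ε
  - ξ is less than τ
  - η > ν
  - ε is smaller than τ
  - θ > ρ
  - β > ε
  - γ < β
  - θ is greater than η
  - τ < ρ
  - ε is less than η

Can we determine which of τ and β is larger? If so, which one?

Following every chain through τ: above τ we get ρ, θ; below τ we get ε, ξ.
β is not reached, and no chain runs the other way from β to τ.
So the given relations leave the order of τ and β undetermined.

undetermined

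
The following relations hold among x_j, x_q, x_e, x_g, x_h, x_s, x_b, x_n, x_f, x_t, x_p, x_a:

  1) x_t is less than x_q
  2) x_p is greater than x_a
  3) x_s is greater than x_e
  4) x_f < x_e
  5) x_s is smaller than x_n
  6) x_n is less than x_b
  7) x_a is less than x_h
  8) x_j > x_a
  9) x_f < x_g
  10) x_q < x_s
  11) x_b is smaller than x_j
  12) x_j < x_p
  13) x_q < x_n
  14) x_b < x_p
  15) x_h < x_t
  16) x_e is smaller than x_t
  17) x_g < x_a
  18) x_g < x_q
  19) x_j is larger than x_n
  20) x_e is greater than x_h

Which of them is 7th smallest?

x_q

The consecutive relations fix a unique order: x_f < x_g < x_a < x_h < x_e < x_t < x_q < x_s < x_n < x_b < x_j < x_p.
Counting 7 from the smallest end gives x_q.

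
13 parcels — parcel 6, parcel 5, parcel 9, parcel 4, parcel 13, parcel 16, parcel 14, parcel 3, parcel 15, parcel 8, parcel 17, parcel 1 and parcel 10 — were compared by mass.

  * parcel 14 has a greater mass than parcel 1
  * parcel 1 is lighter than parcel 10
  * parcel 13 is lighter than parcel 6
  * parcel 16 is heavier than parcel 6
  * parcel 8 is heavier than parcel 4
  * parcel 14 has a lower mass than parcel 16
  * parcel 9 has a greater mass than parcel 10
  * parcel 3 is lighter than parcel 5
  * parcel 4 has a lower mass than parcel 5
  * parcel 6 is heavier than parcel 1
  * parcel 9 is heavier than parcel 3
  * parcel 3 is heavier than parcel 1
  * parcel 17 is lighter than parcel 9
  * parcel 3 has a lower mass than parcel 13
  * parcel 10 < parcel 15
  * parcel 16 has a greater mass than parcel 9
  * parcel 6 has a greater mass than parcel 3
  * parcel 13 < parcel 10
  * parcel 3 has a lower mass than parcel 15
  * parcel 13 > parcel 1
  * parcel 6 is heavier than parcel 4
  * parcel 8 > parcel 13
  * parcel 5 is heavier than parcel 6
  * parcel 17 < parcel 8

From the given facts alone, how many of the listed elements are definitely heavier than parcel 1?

The elements the relations force above parcel 1 are parcel 3, parcel 13, parcel 8, parcel 6, parcel 10, parcel 14, parcel 5, parcel 15, parcel 9, parcel 16 — no chain reaches any other.
That is 10.

10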